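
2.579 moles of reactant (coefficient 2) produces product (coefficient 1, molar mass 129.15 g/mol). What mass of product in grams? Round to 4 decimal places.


Use the coefficient ratio to convert reactant moles to product moles, then multiply by the product's molar mass.
moles_P = moles_R * (coeff_P / coeff_R) = 2.579 * (1/2) = 1.2895
mass_P = moles_P * M_P = 1.2895 * 129.15
mass_P = 166.538925 g, rounded to 4 dp:

166.5389 g


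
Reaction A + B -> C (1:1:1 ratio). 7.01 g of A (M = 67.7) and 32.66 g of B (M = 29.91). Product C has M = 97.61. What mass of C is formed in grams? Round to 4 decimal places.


Find moles of each reactant; the smaller value is the limiting reagent in a 1:1:1 reaction, so moles_C equals moles of the limiter.
n_A = mass_A / M_A = 7.01 / 67.7 = 0.103545 mol
n_B = mass_B / M_B = 32.66 / 29.91 = 1.091942 mol
Limiting reagent: A (smaller), n_limiting = 0.103545 mol
mass_C = n_limiting * M_C = 0.103545 * 97.61
mass_C = 10.10702745 g, rounded to 4 dp:

10.1070 g


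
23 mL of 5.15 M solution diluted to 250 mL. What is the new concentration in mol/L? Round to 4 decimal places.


Dilution: M1*V1 = M2*V2, solve for M2.
M2 = M1*V1 / V2
M2 = 5.15 * 23 / 250
M2 = 118.45 / 250
M2 = 0.4738 mol/L, rounded to 4 dp:

0.4738 mol/L


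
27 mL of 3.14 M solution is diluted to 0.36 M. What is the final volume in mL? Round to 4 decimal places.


Dilution: M1*V1 = M2*V2, solve for V2.
V2 = M1*V1 / M2
V2 = 3.14 * 27 / 0.36
V2 = 84.78 / 0.36
V2 = 235.5 mL, rounded to 4 dp:

235.5000 mL


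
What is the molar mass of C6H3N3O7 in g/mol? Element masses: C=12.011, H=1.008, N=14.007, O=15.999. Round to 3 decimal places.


M = sum(count * atomic_mass) over atoms.
M = 6*12.011 + 3*1.008 + 3*14.007 + 7*15.999
M = 72.066 + 3.024 + 42.021 + 111.993
M = 229.104 g/mol, rounded to 3 dp:

229.104 g/mol


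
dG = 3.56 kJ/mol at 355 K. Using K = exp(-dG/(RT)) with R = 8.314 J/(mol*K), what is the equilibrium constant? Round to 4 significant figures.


dG is in kJ/mol; multiply by 1000 to match R in J/(mol*K).
RT = 8.314 * 355 = 2951.47 J/mol
exponent = -dG*1000 / (RT) = -(3.56*1000) / 2951.47 = -1.20617862
K = exp(-1.20617862)
K = 0.29933898, rounded to 4 significant figures:

0.2993


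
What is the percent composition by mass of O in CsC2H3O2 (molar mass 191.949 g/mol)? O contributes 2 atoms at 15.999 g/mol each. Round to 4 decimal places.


pct = 100 * (n_elem * M_elem) / M_total
mass_contribution = 2 * 15.999 = 31.998 g/mol
pct = 100 * 31.998 / 191.949
pct = 16.67005298 %, rounded to 4 dp:

16.6701 %


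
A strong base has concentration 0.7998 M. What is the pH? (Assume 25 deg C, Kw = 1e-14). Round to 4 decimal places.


A strong base dissociates completely, so [OH-] equals the given concentration.
pOH = -log10([OH-]) = -log10(0.7998) = 0.097019
pH = 14 - pOH = 14 - 0.097019
pH = 13.902981, rounded to 4 dp:

13.9030


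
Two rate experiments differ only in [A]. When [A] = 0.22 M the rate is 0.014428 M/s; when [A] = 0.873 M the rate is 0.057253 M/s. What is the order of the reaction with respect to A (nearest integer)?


Rate is proportional to [A]^n, so rate2/rate1 = ([A]2/[A]1)^n. Take logs to solve for n.
rate2/rate1 = 0.057253 / 0.014428 = 3.9682
[A]2/[A]1 = 0.873 / 0.22 = 3.9682
n = ln(3.9682) / ln(3.9682) = 1.0
Nearest integer order:

1


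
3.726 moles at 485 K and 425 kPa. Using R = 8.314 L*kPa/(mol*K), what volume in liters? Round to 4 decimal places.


PV = nRT, solve for V = nRT / P.
nRT = 3.726 * 8.314 * 485 = 15024.3125
V = 15024.3125 / 425
V = 35.35132353 L, rounded to 4 dp:

35.3513 L


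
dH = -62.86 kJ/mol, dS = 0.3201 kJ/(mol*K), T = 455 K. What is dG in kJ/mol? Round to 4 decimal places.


Gibbs: dG = dH - T*dS (consistent units, dS already in kJ/(mol*K)).
T*dS = 455 * 0.3201 = 145.6455
dG = -62.86 - (145.6455)
dG = -208.5055 kJ/mol, rounded to 4 dp:

-208.5055 kJ/mol


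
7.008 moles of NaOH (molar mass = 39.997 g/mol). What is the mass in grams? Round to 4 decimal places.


mass = n * M
mass = 7.008 * 39.997
mass = 280.298976 g, rounded to 4 dp:

280.2990 g


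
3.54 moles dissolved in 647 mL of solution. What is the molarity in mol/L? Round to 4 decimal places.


Convert volume to liters: V_L = V_mL / 1000.
V_L = 647 / 1000 = 0.647 L
M = n / V_L = 3.54 / 0.647
M = 5.47140649 mol/L, rounded to 4 dp:

5.4714 mol/L


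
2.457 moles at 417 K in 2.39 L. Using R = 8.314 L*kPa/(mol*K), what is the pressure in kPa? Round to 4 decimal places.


PV = nRT, solve for P = nRT / V.
nRT = 2.457 * 8.314 * 417 = 8518.2667
P = 8518.2667 / 2.39
P = 3564.12832636 kPa, rounded to 4 dp:

3564.1283 kPa


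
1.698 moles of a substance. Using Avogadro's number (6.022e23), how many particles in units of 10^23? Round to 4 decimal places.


N = n * NA, then divide by 1e23 for the requested units.
N / 1e23 = n * 6.022
N / 1e23 = 1.698 * 6.022
N / 1e23 = 10.225356, rounded to 4 dp:

10.2254


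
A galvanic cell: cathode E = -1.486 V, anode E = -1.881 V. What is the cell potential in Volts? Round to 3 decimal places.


Standard cell potential: E_cell = E_cathode - E_anode.
E_cell = -1.486 - (-1.881)
E_cell = 0.395 V, rounded to 3 dp:

0.395 V


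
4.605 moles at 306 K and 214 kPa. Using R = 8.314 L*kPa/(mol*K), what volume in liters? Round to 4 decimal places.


PV = nRT, solve for V = nRT / P.
nRT = 4.605 * 8.314 * 306 = 11715.5068
V = 11715.5068 / 214
V = 54.74535888 L, rounded to 4 dp:

54.7454 L


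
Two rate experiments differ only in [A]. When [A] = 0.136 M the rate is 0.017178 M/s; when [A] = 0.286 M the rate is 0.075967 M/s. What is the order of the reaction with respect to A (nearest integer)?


Rate is proportional to [A]^n, so rate2/rate1 = ([A]2/[A]1)^n. Take logs to solve for n.
rate2/rate1 = 0.075967 / 0.017178 = 4.4223
[A]2/[A]1 = 0.286 / 0.136 = 2.1029
n = ln(4.4223) / ln(2.1029) = 2.0
Nearest integer order:

2


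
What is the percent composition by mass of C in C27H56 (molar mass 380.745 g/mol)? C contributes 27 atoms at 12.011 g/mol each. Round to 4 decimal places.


pct = 100 * (n_elem * M_elem) / M_total
mass_contribution = 27 * 12.011 = 324.297 g/mol
pct = 100 * 324.297 / 380.745
pct = 85.17432928 %, rounded to 4 dp:

85.1743 %


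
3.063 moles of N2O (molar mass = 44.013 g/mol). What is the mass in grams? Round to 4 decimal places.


mass = n * M
mass = 3.063 * 44.013
mass = 134.811819 g, rounded to 4 dp:

134.8118 g


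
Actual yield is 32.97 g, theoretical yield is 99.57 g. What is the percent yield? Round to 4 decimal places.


% yield = 100 * actual / theoretical
% yield = 100 * 32.97 / 99.57
% yield = 33.11238325 %, rounded to 4 dp:

33.1124 %


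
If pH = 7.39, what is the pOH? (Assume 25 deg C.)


At 25 deg C, pH + pOH = 14.
pOH = 14 - pH = 14 - 7.39
pOH = 6.61:

6.61


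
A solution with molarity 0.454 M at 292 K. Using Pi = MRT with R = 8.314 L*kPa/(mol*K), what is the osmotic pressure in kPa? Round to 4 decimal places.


Osmotic pressure (van't Hoff): Pi = M*R*T.
RT = 8.314 * 292 = 2427.688
Pi = 0.454 * 2427.688
Pi = 1102.170352 kPa, rounded to 4 dp:

1102.1704 kPa


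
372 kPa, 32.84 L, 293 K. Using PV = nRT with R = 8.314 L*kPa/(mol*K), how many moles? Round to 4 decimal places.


PV = nRT, solve for n = PV / (RT).
PV = 372 * 32.84 = 12216.48
RT = 8.314 * 293 = 2436.002
n = 12216.48 / 2436.002
n = 5.01497125 mol, rounded to 4 dp:

5.0150 mol


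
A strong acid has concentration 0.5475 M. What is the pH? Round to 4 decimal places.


A strong acid dissociates completely, so [H+] equals the given concentration.
pH = -log10([H+]) = -log10(0.5475)
pH = 0.26161588, rounded to 4 dp:

0.2616


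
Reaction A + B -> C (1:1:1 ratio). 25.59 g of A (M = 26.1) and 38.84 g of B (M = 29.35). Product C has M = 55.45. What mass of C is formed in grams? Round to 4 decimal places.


Find moles of each reactant; the smaller value is the limiting reagent in a 1:1:1 reaction, so moles_C equals moles of the limiter.
n_A = mass_A / M_A = 25.59 / 26.1 = 0.98046 mol
n_B = mass_B / M_B = 38.84 / 29.35 = 1.323339 mol
Limiting reagent: A (smaller), n_limiting = 0.98046 mol
mass_C = n_limiting * M_C = 0.98046 * 55.45
mass_C = 54.366507 g, rounded to 4 dp:

54.3665 g


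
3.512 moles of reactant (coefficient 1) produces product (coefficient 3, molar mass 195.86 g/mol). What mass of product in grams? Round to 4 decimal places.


Use the coefficient ratio to convert reactant moles to product moles, then multiply by the product's molar mass.
moles_P = moles_R * (coeff_P / coeff_R) = 3.512 * (3/1) = 10.536
mass_P = moles_P * M_P = 10.536 * 195.86
mass_P = 2063.58096 g, rounded to 4 dp:

2063.5810 g


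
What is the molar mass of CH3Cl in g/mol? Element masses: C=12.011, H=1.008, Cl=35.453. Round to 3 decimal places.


M = sum(count * atomic_mass) over atoms.
M = 1*12.011 + 3*1.008 + 1*35.453
M = 12.011 + 3.024 + 35.453
M = 50.488 g/mol, rounded to 3 dp:

50.488 g/mol


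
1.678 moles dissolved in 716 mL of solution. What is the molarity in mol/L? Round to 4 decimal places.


Convert volume to liters: V_L = V_mL / 1000.
V_L = 716 / 1000 = 0.716 L
M = n / V_L = 1.678 / 0.716
M = 2.34357542 mol/L, rounded to 4 dp:

2.3436 mol/L


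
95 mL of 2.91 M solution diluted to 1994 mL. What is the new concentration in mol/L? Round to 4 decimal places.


Dilution: M1*V1 = M2*V2, solve for M2.
M2 = M1*V1 / V2
M2 = 2.91 * 95 / 1994
M2 = 276.45 / 1994
M2 = 0.13864092 mol/L, rounded to 4 dp:

0.1386 mol/L


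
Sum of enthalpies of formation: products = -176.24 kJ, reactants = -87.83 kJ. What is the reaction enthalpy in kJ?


dH_rxn = sum(dH_f products) - sum(dH_f reactants)
dH_rxn = -176.24 - (-87.83)
dH_rxn = -88.41 kJ:

-88.41 kJ


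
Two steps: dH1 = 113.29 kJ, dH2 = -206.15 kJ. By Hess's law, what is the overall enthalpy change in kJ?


Hess's law: enthalpy is a state function, so add the step enthalpies.
dH_total = dH1 + dH2 = 113.29 + (-206.15)
dH_total = -92.86 kJ:

-92.86 kJ


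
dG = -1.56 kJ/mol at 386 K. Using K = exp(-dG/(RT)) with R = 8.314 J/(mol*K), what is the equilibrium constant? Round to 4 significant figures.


dG is in kJ/mol; multiply by 1000 to match R in J/(mol*K).
RT = 8.314 * 386 = 3209.204 J/mol
exponent = -dG*1000 / (RT) = -(-1.56*1000) / 3209.204 = 0.48610185
K = exp(0.48610185)
K = 1.6259656, rounded to 4 significant figures:

1.626


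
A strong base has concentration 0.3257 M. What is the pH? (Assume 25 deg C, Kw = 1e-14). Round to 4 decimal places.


A strong base dissociates completely, so [OH-] equals the given concentration.
pOH = -log10([OH-]) = -log10(0.3257) = 0.487182
pH = 14 - pOH = 14 - 0.487182
pH = 13.512818, rounded to 4 dp:

13.5128


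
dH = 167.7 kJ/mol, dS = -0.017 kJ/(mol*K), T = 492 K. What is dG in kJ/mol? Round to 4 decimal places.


Gibbs: dG = dH - T*dS (consistent units, dS already in kJ/(mol*K)).
T*dS = 492 * -0.017 = -8.364
dG = 167.7 - (-8.364)
dG = 176.064 kJ/mol, rounded to 4 dp:

176.0640 kJ/mol


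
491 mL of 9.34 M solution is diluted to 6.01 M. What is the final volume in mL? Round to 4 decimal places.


Dilution: M1*V1 = M2*V2, solve for V2.
V2 = M1*V1 / M2
V2 = 9.34 * 491 / 6.01
V2 = 4585.94 / 6.01
V2 = 763.0515807 mL, rounded to 4 dp:

763.0516 mL


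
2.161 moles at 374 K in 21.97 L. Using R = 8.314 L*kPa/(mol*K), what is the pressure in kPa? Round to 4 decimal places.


PV = nRT, solve for P = nRT / V.
nRT = 2.161 * 8.314 * 374 = 6719.4912
P = 6719.4912 / 21.97
P = 305.8484843 kPa, rounded to 4 dp:

305.8485 kPa


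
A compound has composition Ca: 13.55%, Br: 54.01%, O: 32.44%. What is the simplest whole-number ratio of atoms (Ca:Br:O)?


Assume 100 g of compound, divide each mass% by atomic mass to get moles, then normalize by the smallest to get a raw atom ratio.
Moles per 100 g: Ca: 13.55/40.078 = 0.3381, Br: 54.01/79.904 = 0.6759, O: 32.44/15.999 = 2.0276
Raw ratio (divide by min = 0.3381): Ca: 1.0, Br: 1.999, O: 5.997
Multiply by 1 to clear fractions: Ca: 1.0 ~= 1, Br: 1.999 ~= 2, O: 5.997 ~= 6
Reduce by GCD to get the simplest whole-number ratio:

1:2:6


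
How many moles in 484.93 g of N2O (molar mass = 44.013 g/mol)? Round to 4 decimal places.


n = mass / M
n = 484.93 / 44.013
n = 11.01788108 mol, rounded to 4 dp:

11.0179 mol


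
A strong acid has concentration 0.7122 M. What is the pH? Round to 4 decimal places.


A strong acid dissociates completely, so [H+] equals the given concentration.
pH = -log10([H+]) = -log10(0.7122)
pH = 0.14739803, rounded to 4 dp:

0.1474


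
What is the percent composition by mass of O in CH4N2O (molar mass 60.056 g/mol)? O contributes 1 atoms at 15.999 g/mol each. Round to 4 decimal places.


pct = 100 * (n_elem * M_elem) / M_total
mass_contribution = 1 * 15.999 = 15.999 g/mol
pct = 100 * 15.999 / 60.056
pct = 26.64013587 %, rounded to 4 dp:

26.6401 %


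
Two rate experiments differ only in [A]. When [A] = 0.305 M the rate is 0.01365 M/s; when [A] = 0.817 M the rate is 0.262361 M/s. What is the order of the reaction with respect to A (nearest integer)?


Rate is proportional to [A]^n, so rate2/rate1 = ([A]2/[A]1)^n. Take logs to solve for n.
rate2/rate1 = 0.262361 / 0.01365 = 19.2206
[A]2/[A]1 = 0.817 / 0.305 = 2.6787
n = ln(19.2206) / ln(2.6787) = 3.0
Nearest integer order:

3


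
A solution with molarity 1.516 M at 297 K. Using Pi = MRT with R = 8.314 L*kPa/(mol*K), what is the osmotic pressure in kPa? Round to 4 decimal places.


Osmotic pressure (van't Hoff): Pi = M*R*T.
RT = 8.314 * 297 = 2469.258
Pi = 1.516 * 2469.258
Pi = 3743.395128 kPa, rounded to 4 dp:

3743.3951 kPa


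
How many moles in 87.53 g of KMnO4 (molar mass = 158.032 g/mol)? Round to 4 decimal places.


n = mass / M
n = 87.53 / 158.032
n = 0.55387516 mol, rounded to 4 dp:

0.5539 mol


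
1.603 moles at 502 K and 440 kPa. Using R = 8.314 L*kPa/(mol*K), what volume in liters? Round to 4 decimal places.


PV = nRT, solve for V = nRT / P.
nRT = 1.603 * 8.314 * 502 = 6690.3257
V = 6690.3257 / 440
V = 15.20528568 L, rounded to 4 dp:

15.2053 L


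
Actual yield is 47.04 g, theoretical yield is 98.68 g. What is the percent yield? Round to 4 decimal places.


% yield = 100 * actual / theoretical
% yield = 100 * 47.04 / 98.68
% yield = 47.66923389 %, rounded to 4 dp:

47.6692 %


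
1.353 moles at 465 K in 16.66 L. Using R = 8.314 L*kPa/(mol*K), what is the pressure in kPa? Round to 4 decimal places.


PV = nRT, solve for P = nRT / V.
nRT = 1.353 * 8.314 * 465 = 5230.7115
P = 5230.7115 / 16.66
P = 313.96827731 kPa, rounded to 4 dp:

313.9683 kPa


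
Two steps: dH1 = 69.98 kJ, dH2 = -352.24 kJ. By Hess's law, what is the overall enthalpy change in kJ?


Hess's law: enthalpy is a state function, so add the step enthalpies.
dH_total = dH1 + dH2 = 69.98 + (-352.24)
dH_total = -282.26 kJ:

-282.26 kJ


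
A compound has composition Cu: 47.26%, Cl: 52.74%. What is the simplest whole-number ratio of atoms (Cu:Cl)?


Assume 100 g of compound, divide each mass% by atomic mass to get moles, then normalize by the smallest to get a raw atom ratio.
Moles per 100 g: Cu: 47.26/63.546 = 0.7437, Cl: 52.74/35.453 = 1.4876
Raw ratio (divide by min = 0.7437): Cu: 1.0, Cl: 2.0
Multiply by 1 to clear fractions: Cu: 1.0 ~= 1, Cl: 2.0 ~= 2
Reduce by GCD to get the simplest whole-number ratio:

1:2


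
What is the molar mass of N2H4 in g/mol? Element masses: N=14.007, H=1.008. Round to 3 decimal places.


M = sum(count * atomic_mass) over atoms.
M = 2*14.007 + 4*1.008
M = 28.014 + 4.032
M = 32.046 g/mol, rounded to 3 dp:

32.046 g/mol


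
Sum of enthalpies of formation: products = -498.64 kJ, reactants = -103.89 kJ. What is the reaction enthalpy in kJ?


dH_rxn = sum(dH_f products) - sum(dH_f reactants)
dH_rxn = -498.64 - (-103.89)
dH_rxn = -394.75 kJ:

-394.75 kJ


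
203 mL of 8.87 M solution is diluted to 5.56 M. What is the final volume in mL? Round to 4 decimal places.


Dilution: M1*V1 = M2*V2, solve for V2.
V2 = M1*V1 / M2
V2 = 8.87 * 203 / 5.56
V2 = 1800.61 / 5.56
V2 = 323.85071942 mL, rounded to 4 dp:

323.8507 mL


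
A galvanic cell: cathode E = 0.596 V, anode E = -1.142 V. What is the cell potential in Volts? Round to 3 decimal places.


Standard cell potential: E_cell = E_cathode - E_anode.
E_cell = 0.596 - (-1.142)
E_cell = 1.738 V, rounded to 3 dp:

1.738 V


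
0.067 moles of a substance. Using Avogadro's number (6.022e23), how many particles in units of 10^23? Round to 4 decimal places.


N = n * NA, then divide by 1e23 for the requested units.
N / 1e23 = n * 6.022
N / 1e23 = 0.067 * 6.022
N / 1e23 = 0.403474, rounded to 4 dp:

0.4035


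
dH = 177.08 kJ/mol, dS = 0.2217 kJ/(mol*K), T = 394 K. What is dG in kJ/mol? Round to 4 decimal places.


Gibbs: dG = dH - T*dS (consistent units, dS already in kJ/(mol*K)).
T*dS = 394 * 0.2217 = 87.3498
dG = 177.08 - (87.3498)
dG = 89.7302 kJ/mol, rounded to 4 dp:

89.7302 kJ/mol


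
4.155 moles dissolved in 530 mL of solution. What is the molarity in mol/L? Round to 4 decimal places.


Convert volume to liters: V_L = V_mL / 1000.
V_L = 530 / 1000 = 0.53 L
M = n / V_L = 4.155 / 0.53
M = 7.83962264 mol/L, rounded to 4 dp:

7.8396 mol/L


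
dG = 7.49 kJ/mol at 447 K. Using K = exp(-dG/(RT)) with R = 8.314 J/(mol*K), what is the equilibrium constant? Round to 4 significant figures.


dG is in kJ/mol; multiply by 1000 to match R in J/(mol*K).
RT = 8.314 * 447 = 3716.358 J/mol
exponent = -dG*1000 / (RT) = -(7.49*1000) / 3716.358 = -2.01541402
K = exp(-2.01541402)
K = 0.13326522, rounded to 4 significant figures:

0.1333


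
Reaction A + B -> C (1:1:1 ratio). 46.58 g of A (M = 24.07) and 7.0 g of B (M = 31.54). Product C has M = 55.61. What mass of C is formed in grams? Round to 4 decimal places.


Find moles of each reactant; the smaller value is the limiting reagent in a 1:1:1 reaction, so moles_C equals moles of the limiter.
n_A = mass_A / M_A = 46.58 / 24.07 = 1.935189 mol
n_B = mass_B / M_B = 7.0 / 31.54 = 0.22194 mol
Limiting reagent: B (smaller), n_limiting = 0.22194 mol
mass_C = n_limiting * M_C = 0.22194 * 55.61
mass_C = 12.3420834 g, rounded to 4 dp:

12.3421 g


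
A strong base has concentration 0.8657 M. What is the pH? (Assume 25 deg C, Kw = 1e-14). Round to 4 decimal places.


A strong base dissociates completely, so [OH-] equals the given concentration.
pOH = -log10([OH-]) = -log10(0.8657) = 0.062633
pH = 14 - pOH = 14 - 0.062633
pH = 13.937367, rounded to 4 dp:

13.9374


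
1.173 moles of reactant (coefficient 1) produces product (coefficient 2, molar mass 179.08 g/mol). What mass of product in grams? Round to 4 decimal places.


Use the coefficient ratio to convert reactant moles to product moles, then multiply by the product's molar mass.
moles_P = moles_R * (coeff_P / coeff_R) = 1.173 * (2/1) = 2.346
mass_P = moles_P * M_P = 2.346 * 179.08
mass_P = 420.12168 g, rounded to 4 dp:

420.1217 g


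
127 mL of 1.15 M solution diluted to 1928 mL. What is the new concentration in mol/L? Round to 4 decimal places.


Dilution: M1*V1 = M2*V2, solve for M2.
M2 = M1*V1 / V2
M2 = 1.15 * 127 / 1928
M2 = 146.05 / 1928
M2 = 0.07575207 mol/L, rounded to 4 dp:

0.0758 mol/L


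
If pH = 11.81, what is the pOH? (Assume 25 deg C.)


At 25 deg C, pH + pOH = 14.
pOH = 14 - pH = 14 - 11.81
pOH = 2.19:

2.19


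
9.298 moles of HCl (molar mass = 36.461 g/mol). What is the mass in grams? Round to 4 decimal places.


mass = n * M
mass = 9.298 * 36.461
mass = 339.014378 g, rounded to 4 dp:

339.0144 g


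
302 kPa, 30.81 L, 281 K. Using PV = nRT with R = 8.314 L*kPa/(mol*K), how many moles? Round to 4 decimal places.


PV = nRT, solve for n = PV / (RT).
PV = 302 * 30.81 = 9304.62
RT = 8.314 * 281 = 2336.234
n = 9304.62 / 2336.234
n = 3.98274317 mol, rounded to 4 dp:

3.9827 mol


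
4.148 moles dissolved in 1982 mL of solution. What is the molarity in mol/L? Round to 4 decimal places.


Convert volume to liters: V_L = V_mL / 1000.
V_L = 1982 / 1000 = 1.982 L
M = n / V_L = 4.148 / 1.982
M = 2.09283552 mol/L, rounded to 4 dp:

2.0928 mol/L


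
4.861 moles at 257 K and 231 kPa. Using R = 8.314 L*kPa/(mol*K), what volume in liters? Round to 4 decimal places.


PV = nRT, solve for V = nRT / P.
nRT = 4.861 * 8.314 * 257 = 10386.489
V = 10386.489 / 231
V = 44.96315584 L, rounded to 4 dp:

44.9632 L


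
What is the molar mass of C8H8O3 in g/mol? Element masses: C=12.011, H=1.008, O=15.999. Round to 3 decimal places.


M = sum(count * atomic_mass) over atoms.
M = 8*12.011 + 8*1.008 + 3*15.999
M = 96.088 + 8.064 + 47.997
M = 152.149 g/mol, rounded to 3 dp:

152.149 g/mol


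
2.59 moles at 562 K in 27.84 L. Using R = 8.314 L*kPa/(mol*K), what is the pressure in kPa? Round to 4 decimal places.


PV = nRT, solve for P = nRT / V.
nRT = 2.59 * 8.314 * 562 = 12101.6921
P = 12101.6921 / 27.84
P = 434.68721624 kPa, rounded to 4 dp:

434.6872 kPa


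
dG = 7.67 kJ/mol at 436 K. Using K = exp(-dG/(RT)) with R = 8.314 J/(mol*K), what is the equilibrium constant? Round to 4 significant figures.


dG is in kJ/mol; multiply by 1000 to match R in J/(mol*K).
RT = 8.314 * 436 = 3624.904 J/mol
exponent = -dG*1000 / (RT) = -(7.67*1000) / 3624.904 = -2.1159181
K = exp(-2.1159181)
K = 0.12052259, rounded to 4 significant figures:

0.1205


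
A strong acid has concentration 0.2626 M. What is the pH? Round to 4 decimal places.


A strong acid dissociates completely, so [H+] equals the given concentration.
pH = -log10([H+]) = -log10(0.2626)
pH = 0.58070528, rounded to 4 dp:

0.5807


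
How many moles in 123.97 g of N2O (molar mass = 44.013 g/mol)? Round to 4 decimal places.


n = mass / M
n = 123.97 / 44.013
n = 2.8166678 mol, rounded to 4 dp:

2.8167 mol


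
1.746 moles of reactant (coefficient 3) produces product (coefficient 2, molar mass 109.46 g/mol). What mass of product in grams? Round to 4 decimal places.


Use the coefficient ratio to convert reactant moles to product moles, then multiply by the product's molar mass.
moles_P = moles_R * (coeff_P / coeff_R) = 1.746 * (2/3) = 1.164
mass_P = moles_P * M_P = 1.164 * 109.46
mass_P = 127.41144 g, rounded to 4 dp:

127.4114 g


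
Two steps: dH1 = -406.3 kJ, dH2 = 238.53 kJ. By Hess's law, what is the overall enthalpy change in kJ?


Hess's law: enthalpy is a state function, so add the step enthalpies.
dH_total = dH1 + dH2 = -406.3 + (238.53)
dH_total = -167.77 kJ:

-167.77 kJ


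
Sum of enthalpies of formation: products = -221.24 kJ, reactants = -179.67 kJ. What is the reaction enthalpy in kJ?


dH_rxn = sum(dH_f products) - sum(dH_f reactants)
dH_rxn = -221.24 - (-179.67)
dH_rxn = -41.57 kJ:

-41.57 kJ


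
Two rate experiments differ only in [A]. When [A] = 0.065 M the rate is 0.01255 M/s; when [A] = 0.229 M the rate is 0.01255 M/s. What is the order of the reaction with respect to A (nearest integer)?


Rate is proportional to [A]^n, so rate2/rate1 = ([A]2/[A]1)^n. Take logs to solve for n.
rate2/rate1 = 0.01255 / 0.01255 = 1.0
[A]2/[A]1 = 0.229 / 0.065 = 3.5231
n = ln(1.0) / ln(3.5231) = 0.0
Nearest integer order:

0


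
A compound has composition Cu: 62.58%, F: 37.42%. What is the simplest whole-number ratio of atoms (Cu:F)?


Assume 100 g of compound, divide each mass% by atomic mass to get moles, then normalize by the smallest to get a raw atom ratio.
Moles per 100 g: Cu: 62.58/63.546 = 0.9848, F: 37.42/18.998 = 1.9697
Raw ratio (divide by min = 0.9848): Cu: 1.0, F: 2.0
Multiply by 1 to clear fractions: Cu: 1.0 ~= 1, F: 2.0 ~= 2
Reduce by GCD to get the simplest whole-number ratio:

1:2


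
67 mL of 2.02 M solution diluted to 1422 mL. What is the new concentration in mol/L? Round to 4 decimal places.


Dilution: M1*V1 = M2*V2, solve for M2.
M2 = M1*V1 / V2
M2 = 2.02 * 67 / 1422
M2 = 135.34 / 1422
M2 = 0.09517581 mol/L, rounded to 4 dp:

0.0952 mol/L


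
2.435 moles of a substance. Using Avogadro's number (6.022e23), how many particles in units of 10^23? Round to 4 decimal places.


N = n * NA, then divide by 1e23 for the requested units.
N / 1e23 = n * 6.022
N / 1e23 = 2.435 * 6.022
N / 1e23 = 14.66357, rounded to 4 dp:

14.6636


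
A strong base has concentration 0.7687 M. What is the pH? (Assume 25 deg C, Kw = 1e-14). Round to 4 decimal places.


A strong base dissociates completely, so [OH-] equals the given concentration.
pOH = -log10([OH-]) = -log10(0.7687) = 0.114243
pH = 14 - pOH = 14 - 0.114243
pH = 13.885757, rounded to 4 dp:

13.8858


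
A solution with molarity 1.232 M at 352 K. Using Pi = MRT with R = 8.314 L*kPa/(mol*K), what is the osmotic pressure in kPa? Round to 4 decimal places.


Osmotic pressure (van't Hoff): Pi = M*R*T.
RT = 8.314 * 352 = 2926.528
Pi = 1.232 * 2926.528
Pi = 3605.482496 kPa, rounded to 4 dp:

3605.4825 kPa


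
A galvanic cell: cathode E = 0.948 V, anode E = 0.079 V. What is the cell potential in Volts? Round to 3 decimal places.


Standard cell potential: E_cell = E_cathode - E_anode.
E_cell = 0.948 - (0.079)
E_cell = 0.869 V, rounded to 3 dp:

0.869 V


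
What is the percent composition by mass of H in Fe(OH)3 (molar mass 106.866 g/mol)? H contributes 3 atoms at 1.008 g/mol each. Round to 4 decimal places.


pct = 100 * (n_elem * M_elem) / M_total
mass_contribution = 3 * 1.008 = 3.024 g/mol
pct = 100 * 3.024 / 106.866
pct = 2.82971198 %, rounded to 4 dp:

2.8297 %


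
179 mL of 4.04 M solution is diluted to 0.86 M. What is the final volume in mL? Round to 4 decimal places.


Dilution: M1*V1 = M2*V2, solve for V2.
V2 = M1*V1 / M2
V2 = 4.04 * 179 / 0.86
V2 = 723.16 / 0.86
V2 = 840.88372093 mL, rounded to 4 dp:

840.8837 mL


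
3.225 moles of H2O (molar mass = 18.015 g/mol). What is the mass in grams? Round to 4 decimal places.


mass = n * M
mass = 3.225 * 18.015
mass = 58.098375 g, rounded to 4 dp:

58.0984 g


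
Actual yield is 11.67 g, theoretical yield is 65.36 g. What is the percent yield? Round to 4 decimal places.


% yield = 100 * actual / theoretical
% yield = 100 * 11.67 / 65.36
% yield = 17.85495716 %, rounded to 4 dp:

17.8550 %


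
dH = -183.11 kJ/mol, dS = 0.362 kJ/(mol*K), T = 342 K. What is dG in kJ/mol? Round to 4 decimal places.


Gibbs: dG = dH - T*dS (consistent units, dS already in kJ/(mol*K)).
T*dS = 342 * 0.362 = 123.804
dG = -183.11 - (123.804)
dG = -306.914 kJ/mol, rounded to 4 dp:

-306.9140 kJ/mol


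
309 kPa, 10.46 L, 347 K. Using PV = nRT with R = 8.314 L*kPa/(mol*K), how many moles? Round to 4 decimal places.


PV = nRT, solve for n = PV / (RT).
PV = 309 * 10.46 = 3232.14
RT = 8.314 * 347 = 2884.958
n = 3232.14 / 2884.958
n = 1.12034213 mol, rounded to 4 dp:

1.1203 mol


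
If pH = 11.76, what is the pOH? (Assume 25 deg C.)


At 25 deg C, pH + pOH = 14.
pOH = 14 - pH = 14 - 11.76
pOH = 2.24:

2.24


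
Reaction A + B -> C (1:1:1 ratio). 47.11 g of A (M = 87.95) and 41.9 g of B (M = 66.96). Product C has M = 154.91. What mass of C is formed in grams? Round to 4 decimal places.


Find moles of each reactant; the smaller value is the limiting reagent in a 1:1:1 reaction, so moles_C equals moles of the limiter.
n_A = mass_A / M_A = 47.11 / 87.95 = 0.535645 mol
n_B = mass_B / M_B = 41.9 / 66.96 = 0.625747 mol
Limiting reagent: A (smaller), n_limiting = 0.535645 mol
mass_C = n_limiting * M_C = 0.535645 * 154.91
mass_C = 82.97676695 g, rounded to 4 dp:

82.9768 g


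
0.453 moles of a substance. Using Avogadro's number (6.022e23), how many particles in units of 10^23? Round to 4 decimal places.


N = n * NA, then divide by 1e23 for the requested units.
N / 1e23 = n * 6.022
N / 1e23 = 0.453 * 6.022
N / 1e23 = 2.727966, rounded to 4 dp:

2.7280


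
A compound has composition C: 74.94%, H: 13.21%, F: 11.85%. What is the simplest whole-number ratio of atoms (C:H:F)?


Assume 100 g of compound, divide each mass% by atomic mass to get moles, then normalize by the smallest to get a raw atom ratio.
Moles per 100 g: C: 74.94/12.011 = 6.2393, H: 13.21/1.008 = 13.1052, F: 11.85/18.998 = 0.6237
Raw ratio (divide by min = 0.6237): C: 10.003, H: 21.01, F: 1.0
Multiply by 1 to clear fractions: C: 10.003 ~= 10, H: 21.01 ~= 21, F: 1.0 ~= 1
Reduce by GCD to get the simplest whole-number ratio:

10:21:1


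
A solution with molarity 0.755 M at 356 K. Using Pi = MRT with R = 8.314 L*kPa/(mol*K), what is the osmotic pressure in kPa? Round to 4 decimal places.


Osmotic pressure (van't Hoff): Pi = M*R*T.
RT = 8.314 * 356 = 2959.784
Pi = 0.755 * 2959.784
Pi = 2234.63692 kPa, rounded to 4 dp:

2234.6369 kPa


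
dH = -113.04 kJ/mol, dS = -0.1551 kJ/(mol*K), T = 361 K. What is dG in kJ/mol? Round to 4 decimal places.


Gibbs: dG = dH - T*dS (consistent units, dS already in kJ/(mol*K)).
T*dS = 361 * -0.1551 = -55.9911
dG = -113.04 - (-55.9911)
dG = -57.0489 kJ/mol, rounded to 4 dp:

-57.0489 kJ/mol


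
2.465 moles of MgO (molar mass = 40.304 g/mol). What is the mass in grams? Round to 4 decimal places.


mass = n * M
mass = 2.465 * 40.304
mass = 99.34936 g, rounded to 4 dp:

99.3494 g


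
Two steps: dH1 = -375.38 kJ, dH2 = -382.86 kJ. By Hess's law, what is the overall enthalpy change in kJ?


Hess's law: enthalpy is a state function, so add the step enthalpies.
dH_total = dH1 + dH2 = -375.38 + (-382.86)
dH_total = -758.24 kJ:

-758.24 kJ


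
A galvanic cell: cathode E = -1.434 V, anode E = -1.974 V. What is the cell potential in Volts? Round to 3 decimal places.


Standard cell potential: E_cell = E_cathode - E_anode.
E_cell = -1.434 - (-1.974)
E_cell = 0.54 V, rounded to 3 dp:

0.540 V


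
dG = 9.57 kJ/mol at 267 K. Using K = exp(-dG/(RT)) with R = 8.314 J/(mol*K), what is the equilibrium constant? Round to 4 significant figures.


dG is in kJ/mol; multiply by 1000 to match R in J/(mol*K).
RT = 8.314 * 267 = 2219.838 J/mol
exponent = -dG*1000 / (RT) = -(9.57*1000) / 2219.838 = -4.31112541
K = exp(-4.31112541)
K = 0.01341844, rounded to 4 significant figures:

0.01342


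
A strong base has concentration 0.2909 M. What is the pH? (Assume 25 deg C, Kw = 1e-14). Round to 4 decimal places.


A strong base dissociates completely, so [OH-] equals the given concentration.
pOH = -log10([OH-]) = -log10(0.2909) = 0.536256
pH = 14 - pOH = 14 - 0.536256
pH = 13.463744, rounded to 4 dp:

13.4637


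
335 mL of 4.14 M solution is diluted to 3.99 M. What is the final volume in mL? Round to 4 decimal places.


Dilution: M1*V1 = M2*V2, solve for V2.
V2 = M1*V1 / M2
V2 = 4.14 * 335 / 3.99
V2 = 1386.9 / 3.99
V2 = 347.59398496 mL, rounded to 4 dp:

347.5940 mL


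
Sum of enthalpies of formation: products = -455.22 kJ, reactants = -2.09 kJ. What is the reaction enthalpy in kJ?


dH_rxn = sum(dH_f products) - sum(dH_f reactants)
dH_rxn = -455.22 - (-2.09)
dH_rxn = -453.13 kJ:

-453.13 kJ


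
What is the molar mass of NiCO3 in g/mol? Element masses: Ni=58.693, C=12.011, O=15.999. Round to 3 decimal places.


M = sum(count * atomic_mass) over atoms.
M = 1*58.693 + 1*12.011 + 3*15.999
M = 58.693 + 12.011 + 47.997
M = 118.701 g/mol, rounded to 3 dp:

118.701 g/mol


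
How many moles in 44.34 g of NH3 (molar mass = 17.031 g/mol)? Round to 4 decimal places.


n = mass / M
n = 44.34 / 17.031
n = 2.60348776 mol, rounded to 4 dp:

2.6035 mol


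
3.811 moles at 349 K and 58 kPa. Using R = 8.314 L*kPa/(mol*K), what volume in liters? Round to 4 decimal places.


PV = nRT, solve for V = nRT / P.
nRT = 3.811 * 8.314 * 349 = 11057.9442
V = 11057.9442 / 58
V = 190.65421034 L, rounded to 4 dp:

190.6542 L


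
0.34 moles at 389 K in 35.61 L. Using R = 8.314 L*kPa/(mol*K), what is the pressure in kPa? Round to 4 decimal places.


PV = nRT, solve for P = nRT / V.
nRT = 0.34 * 8.314 * 389 = 1099.6096
P = 1099.6096 / 35.61
P = 30.87923617 kPa, rounded to 4 dp:

30.8792 kPa


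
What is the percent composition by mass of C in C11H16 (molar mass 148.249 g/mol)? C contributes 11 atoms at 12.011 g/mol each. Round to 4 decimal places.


pct = 100 * (n_elem * M_elem) / M_total
mass_contribution = 11 * 12.011 = 132.121 g/mol
pct = 100 * 132.121 / 148.249
pct = 89.12100588 %, rounded to 4 dp:

89.1210 %


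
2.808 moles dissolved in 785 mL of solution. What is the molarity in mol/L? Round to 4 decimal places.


Convert volume to liters: V_L = V_mL / 1000.
V_L = 785 / 1000 = 0.785 L
M = n / V_L = 2.808 / 0.785
M = 3.57707006 mol/L, rounded to 4 dp:

3.5771 mol/L


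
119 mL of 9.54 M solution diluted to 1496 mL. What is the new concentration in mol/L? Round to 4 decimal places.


Dilution: M1*V1 = M2*V2, solve for M2.
M2 = M1*V1 / V2
M2 = 9.54 * 119 / 1496
M2 = 1135.26 / 1496
M2 = 0.75886364 mol/L, rounded to 4 dp:

0.7589 mol/L


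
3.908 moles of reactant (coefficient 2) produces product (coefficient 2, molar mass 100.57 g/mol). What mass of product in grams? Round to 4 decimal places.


Use the coefficient ratio to convert reactant moles to product moles, then multiply by the product's molar mass.
moles_P = moles_R * (coeff_P / coeff_R) = 3.908 * (2/2) = 3.908
mass_P = moles_P * M_P = 3.908 * 100.57
mass_P = 393.02756 g, rounded to 4 dp:

393.0276 g


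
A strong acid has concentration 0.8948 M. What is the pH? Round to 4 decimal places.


A strong acid dissociates completely, so [H+] equals the given concentration.
pH = -log10([H+]) = -log10(0.8948)
pH = 0.04827402, rounded to 4 dp:

0.0483


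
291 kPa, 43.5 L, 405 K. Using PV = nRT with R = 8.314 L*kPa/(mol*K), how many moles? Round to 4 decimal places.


PV = nRT, solve for n = PV / (RT).
PV = 291 * 43.5 = 12658.5
RT = 8.314 * 405 = 3367.17
n = 12658.5 / 3367.17
n = 3.75938845 mol, rounded to 4 dp:

3.7594 mol


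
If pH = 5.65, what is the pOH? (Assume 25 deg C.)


At 25 deg C, pH + pOH = 14.
pOH = 14 - pH = 14 - 5.65
pOH = 8.35:

8.35


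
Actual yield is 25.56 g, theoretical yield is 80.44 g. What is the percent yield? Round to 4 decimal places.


% yield = 100 * actual / theoretical
% yield = 100 * 25.56 / 80.44
% yield = 31.7752362 %, rounded to 4 dp:

31.7752 %


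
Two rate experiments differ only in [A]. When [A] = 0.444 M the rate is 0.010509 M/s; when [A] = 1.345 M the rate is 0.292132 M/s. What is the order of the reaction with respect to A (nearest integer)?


Rate is proportional to [A]^n, so rate2/rate1 = ([A]2/[A]1)^n. Take logs to solve for n.
rate2/rate1 = 0.292132 / 0.010509 = 27.7983
[A]2/[A]1 = 1.345 / 0.444 = 3.0293
n = ln(27.7983) / ln(3.0293) = 3.0
Nearest integer order:

3


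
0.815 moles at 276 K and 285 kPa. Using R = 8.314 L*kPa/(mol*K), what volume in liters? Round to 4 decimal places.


PV = nRT, solve for V = nRT / P.
nRT = 0.815 * 8.314 * 276 = 1870.1512
V = 1870.1512 / 285
V = 6.56193404 L, rounded to 4 dp:

6.5619 L


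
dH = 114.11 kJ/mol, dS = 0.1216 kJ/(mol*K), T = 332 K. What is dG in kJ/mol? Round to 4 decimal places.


Gibbs: dG = dH - T*dS (consistent units, dS already in kJ/(mol*K)).
T*dS = 332 * 0.1216 = 40.3712
dG = 114.11 - (40.3712)
dG = 73.7388 kJ/mol, rounded to 4 dp:

73.7388 kJ/mol


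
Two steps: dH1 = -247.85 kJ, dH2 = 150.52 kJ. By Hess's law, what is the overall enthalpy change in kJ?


Hess's law: enthalpy is a state function, so add the step enthalpies.
dH_total = dH1 + dH2 = -247.85 + (150.52)
dH_total = -97.33 kJ:

-97.33 kJ


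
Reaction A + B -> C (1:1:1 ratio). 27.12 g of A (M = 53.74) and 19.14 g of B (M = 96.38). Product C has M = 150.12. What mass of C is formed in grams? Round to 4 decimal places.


Find moles of each reactant; the smaller value is the limiting reagent in a 1:1:1 reaction, so moles_C equals moles of the limiter.
n_A = mass_A / M_A = 27.12 / 53.74 = 0.504652 mol
n_B = mass_B / M_B = 19.14 / 96.38 = 0.198589 mol
Limiting reagent: B (smaller), n_limiting = 0.198589 mol
mass_C = n_limiting * M_C = 0.198589 * 150.12
mass_C = 29.81218068 g, rounded to 4 dp:

29.8122 g


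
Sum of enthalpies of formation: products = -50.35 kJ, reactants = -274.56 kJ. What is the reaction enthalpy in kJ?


dH_rxn = sum(dH_f products) - sum(dH_f reactants)
dH_rxn = -50.35 - (-274.56)
dH_rxn = 224.21 kJ:

224.21 kJ


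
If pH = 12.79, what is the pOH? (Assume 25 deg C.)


At 25 deg C, pH + pOH = 14.
pOH = 14 - pH = 14 - 12.79
pOH = 1.21:

1.21


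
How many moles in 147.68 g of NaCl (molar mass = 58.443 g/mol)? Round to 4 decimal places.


n = mass / M
n = 147.68 / 58.443
n = 2.52690656 mol, rounded to 4 dp:

2.5269 mol


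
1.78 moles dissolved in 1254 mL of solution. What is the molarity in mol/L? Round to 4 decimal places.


Convert volume to liters: V_L = V_mL / 1000.
V_L = 1254 / 1000 = 1.254 L
M = n / V_L = 1.78 / 1.254
M = 1.41945774 mol/L, rounded to 4 dp:

1.4195 mol/L


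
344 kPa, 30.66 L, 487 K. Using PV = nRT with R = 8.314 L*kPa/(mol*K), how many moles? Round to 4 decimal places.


PV = nRT, solve for n = PV / (RT).
PV = 344 * 30.66 = 10547.04
RT = 8.314 * 487 = 4048.918
n = 10547.04 / 4048.918
n = 2.60490333 mol, rounded to 4 dp:

2.6049 mol


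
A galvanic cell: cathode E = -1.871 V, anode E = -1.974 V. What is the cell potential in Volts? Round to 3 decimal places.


Standard cell potential: E_cell = E_cathode - E_anode.
E_cell = -1.871 - (-1.974)
E_cell = 0.103 V, rounded to 3 dp:

0.103 V


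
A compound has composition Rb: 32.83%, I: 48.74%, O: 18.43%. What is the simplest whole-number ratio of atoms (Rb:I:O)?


Assume 100 g of compound, divide each mass% by atomic mass to get moles, then normalize by the smallest to get a raw atom ratio.
Moles per 100 g: Rb: 32.83/85.468 = 0.3841, I: 48.74/126.904 = 0.3841, O: 18.43/15.999 = 1.1519
Raw ratio (divide by min = 0.3841): Rb: 1.0, I: 1.0, O: 2.999
Multiply by 1 to clear fractions: Rb: 1.0 ~= 1, I: 1.0 ~= 1, O: 2.999 ~= 3
Reduce by GCD to get the simplest whole-number ratio:

1:1:3


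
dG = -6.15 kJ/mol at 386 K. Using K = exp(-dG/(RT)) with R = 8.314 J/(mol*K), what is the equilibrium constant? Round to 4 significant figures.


dG is in kJ/mol; multiply by 1000 to match R in J/(mol*K).
RT = 8.314 * 386 = 3209.204 J/mol
exponent = -dG*1000 / (RT) = -(-6.15*1000) / 3209.204 = 1.91636306
K = exp(1.91636306)
K = 6.7961961, rounded to 4 significant figures:

6.796


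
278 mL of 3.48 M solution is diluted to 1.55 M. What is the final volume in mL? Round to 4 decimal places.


Dilution: M1*V1 = M2*V2, solve for V2.
V2 = M1*V1 / M2
V2 = 3.48 * 278 / 1.55
V2 = 967.44 / 1.55
V2 = 624.15483871 mL, rounded to 4 dp:

624.1548 mL


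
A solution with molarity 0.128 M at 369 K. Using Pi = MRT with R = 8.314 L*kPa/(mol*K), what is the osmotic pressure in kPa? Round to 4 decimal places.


Osmotic pressure (van't Hoff): Pi = M*R*T.
RT = 8.314 * 369 = 3067.866
Pi = 0.128 * 3067.866
Pi = 392.686848 kPa, rounded to 4 dp:

392.6868 kPa


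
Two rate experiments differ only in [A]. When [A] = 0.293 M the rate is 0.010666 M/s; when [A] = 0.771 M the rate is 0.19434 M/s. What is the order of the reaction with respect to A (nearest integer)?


Rate is proportional to [A]^n, so rate2/rate1 = ([A]2/[A]1)^n. Take logs to solve for n.
rate2/rate1 = 0.19434 / 0.010666 = 18.2205
[A]2/[A]1 = 0.771 / 0.293 = 2.6314
n = ln(18.2205) / ln(2.6314) = 3.0
Nearest integer order:

3


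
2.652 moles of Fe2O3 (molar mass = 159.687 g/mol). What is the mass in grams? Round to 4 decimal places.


mass = n * M
mass = 2.652 * 159.687
mass = 423.489924 g, rounded to 4 dp:

423.4899 g


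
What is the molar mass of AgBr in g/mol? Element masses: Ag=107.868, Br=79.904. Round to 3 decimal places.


M = sum(count * atomic_mass) over atoms.
M = 1*107.868 + 1*79.904
M = 107.868 + 79.904
M = 187.772 g/mol, rounded to 3 dp:

187.772 g/mol


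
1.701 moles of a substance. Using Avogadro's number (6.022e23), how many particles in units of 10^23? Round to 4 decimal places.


N = n * NA, then divide by 1e23 for the requested units.
N / 1e23 = n * 6.022
N / 1e23 = 1.701 * 6.022
N / 1e23 = 10.243422, rounded to 4 dp:

10.2434
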